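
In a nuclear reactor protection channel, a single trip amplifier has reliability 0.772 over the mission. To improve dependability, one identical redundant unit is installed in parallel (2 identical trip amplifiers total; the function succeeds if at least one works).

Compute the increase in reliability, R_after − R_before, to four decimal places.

0.1760

R_before = 0.772
R_after = 1 − (1 − 0.772)^2 = 0.9480
ΔR = 0.9480 − 0.772 = 0.1760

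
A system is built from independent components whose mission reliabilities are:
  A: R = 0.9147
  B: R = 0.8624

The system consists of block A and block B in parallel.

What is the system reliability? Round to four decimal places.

Parallel (A and B): 1 − (1 − 0.914700)(1 − 0.862400) = 0.9883

0.9883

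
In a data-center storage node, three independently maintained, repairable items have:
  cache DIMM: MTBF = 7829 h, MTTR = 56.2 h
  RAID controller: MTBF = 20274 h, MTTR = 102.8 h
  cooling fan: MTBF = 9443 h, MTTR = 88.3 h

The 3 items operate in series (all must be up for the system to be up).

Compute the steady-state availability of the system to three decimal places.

0.979

A(cache DIMM) = MTBF/(MTBF+MTTR) = 7829/(7829+56.2) = 0.992873
A(RAID controller) = MTBF/(MTBF+MTTR) = 20274/(20274+102.8) = 0.994955
A(cooling fan) = MTBF/(MTBF+MTTR) = 9443/(9443+88.3) = 0.990736
Series availability: 0.992873 × 0.994955 × 0.990736 = 0.979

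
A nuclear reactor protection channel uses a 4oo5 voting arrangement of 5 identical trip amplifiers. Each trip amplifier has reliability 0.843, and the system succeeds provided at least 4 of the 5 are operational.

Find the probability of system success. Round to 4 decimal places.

0.8222

R = Σ_{i=4}^{5} C(5,i) p^i (1−p)^{5−i} with p = 0.843
C(5,4)·0.843^4·0.157^1 = 0.396442
C(5,5)·0.843^5·0.157^0 = 0.425734
Sum = 0.8222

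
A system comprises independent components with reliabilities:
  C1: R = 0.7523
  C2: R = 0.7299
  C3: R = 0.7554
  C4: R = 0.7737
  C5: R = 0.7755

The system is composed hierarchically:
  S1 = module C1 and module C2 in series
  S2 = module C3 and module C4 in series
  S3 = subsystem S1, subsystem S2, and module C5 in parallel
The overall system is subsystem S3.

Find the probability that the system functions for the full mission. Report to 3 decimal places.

0.958

Series (C1 and C2): 0.75230 × 0.72990 = 0.54910
Series (C3 and C4): 0.75540 × 0.77370 = 0.58445
Parallel ([0.54910], [0.58445], and C5): 1 − (1 − 0.54910)(1 − 0.58445)(1 − 0.77550) = 0.958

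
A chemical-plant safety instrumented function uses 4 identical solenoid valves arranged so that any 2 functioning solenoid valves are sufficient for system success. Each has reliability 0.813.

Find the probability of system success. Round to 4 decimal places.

R = Σ_{i=2}^{4} C(4,i) p^i (1−p)^{4−i} with p = 0.813
C(4,2)·0.813^2·0.187^2 = 0.138681
C(4,3)·0.813^3·0.187^1 = 0.401951
C(4,4)·0.813^4·0.187^0 = 0.436880
Sum = 0.9775

0.9775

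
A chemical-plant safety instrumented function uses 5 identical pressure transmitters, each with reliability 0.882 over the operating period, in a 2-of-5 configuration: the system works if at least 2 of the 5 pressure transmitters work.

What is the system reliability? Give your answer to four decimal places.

0.9991

R = Σ_{i=2}^{5} C(5,i) p^i (1−p)^{5−i} with p = 0.882
C(5,2)·0.882^2·0.118^3 = 0.012782
C(5,3)·0.882^3·0.118^2 = 0.095537
C(5,4)·0.882^4·0.118^1 = 0.357048
C(5,5)·0.882^5·0.118^0 = 0.533756
Sum = 0.9991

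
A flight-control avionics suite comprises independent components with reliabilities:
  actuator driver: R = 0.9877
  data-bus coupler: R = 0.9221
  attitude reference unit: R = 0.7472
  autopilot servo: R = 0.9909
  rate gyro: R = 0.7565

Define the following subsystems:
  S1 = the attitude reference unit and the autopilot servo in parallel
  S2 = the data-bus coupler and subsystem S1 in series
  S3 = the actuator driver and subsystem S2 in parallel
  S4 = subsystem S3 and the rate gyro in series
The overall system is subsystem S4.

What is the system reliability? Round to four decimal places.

Parallel (attitude reference unit and autopilot servo): 1 − (1 − 0.747200)(1 − 0.990900) = 0.997700
Series (data-bus coupler and [0.997700]): 0.922100 × 0.997700 = 0.919979
Parallel (actuator driver and [0.919979]): 1 − (1 − 0.987700)(1 − 0.919979) = 0.999016
Series ([0.999016] and rate gyro): 0.999016 × 0.756500 = 0.7558

0.7558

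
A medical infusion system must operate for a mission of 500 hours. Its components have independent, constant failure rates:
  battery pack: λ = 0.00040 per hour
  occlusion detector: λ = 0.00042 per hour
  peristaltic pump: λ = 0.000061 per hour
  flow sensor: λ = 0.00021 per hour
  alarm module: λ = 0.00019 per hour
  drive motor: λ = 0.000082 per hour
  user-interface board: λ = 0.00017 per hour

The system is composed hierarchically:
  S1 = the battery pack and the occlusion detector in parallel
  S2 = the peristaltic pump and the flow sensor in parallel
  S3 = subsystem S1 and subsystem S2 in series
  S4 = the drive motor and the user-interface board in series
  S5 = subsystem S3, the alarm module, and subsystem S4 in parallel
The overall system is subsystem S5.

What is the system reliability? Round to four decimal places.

R(battery pack) = exp(−0.00040 × 500) = 0.818731
R(occlusion detector) = exp(−0.00042 × 500) = 0.810584
R(peristaltic pump) = exp(−0.000061 × 500) = 0.969960
R(flow sensor) = exp(−0.00021 × 500) = 0.900325
R(alarm module) = exp(−0.00019 × 500) = 0.909373
R(drive motor) = exp(−0.000082 × 500) = 0.959829
R(user-interface board) = exp(−0.00017 × 500) = 0.918512
Parallel (battery pack and occlusion detector): 1 − (1 − 0.818731)(1 − 0.810584) = 0.965665
Parallel (peristaltic pump and flow sensor): 1 − (1 − 0.969960)(1 − 0.900325) = 0.997006
Series ([0.965665] and [0.997006]): 0.965665 × 0.997006 = 0.962774
Series (drive motor and user-interface board): 0.959829 × 0.918512 = 0.881614
Parallel ([0.962774], alarm module, and [0.881614]): 1 − (1 − 0.962774)(1 − 0.909373)(1 − 0.881614) = 0.9996

0.9996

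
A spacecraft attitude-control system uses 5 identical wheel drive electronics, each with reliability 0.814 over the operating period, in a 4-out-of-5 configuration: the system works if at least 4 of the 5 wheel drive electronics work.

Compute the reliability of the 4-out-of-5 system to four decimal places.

0.7657

R = Σ_{i=4}^{5} C(5,i) p^i (1−p)^{5−i} with p = 0.814
C(5,4)·0.814^4·0.186^1 = 0.408301
C(5,5)·0.814^5·0.186^0 = 0.357373
Sum = 0.7657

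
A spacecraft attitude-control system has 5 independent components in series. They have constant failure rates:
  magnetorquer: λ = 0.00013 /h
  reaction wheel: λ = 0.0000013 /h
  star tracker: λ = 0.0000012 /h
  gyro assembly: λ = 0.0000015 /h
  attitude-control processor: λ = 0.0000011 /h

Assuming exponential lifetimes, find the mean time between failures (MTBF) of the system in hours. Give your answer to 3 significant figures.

Series of exponential components: λ_sys = Σ λ_i
λ_sys = 0.00013 + 0.0000013 + 0.0000012 + 0.0000015 + 0.0000011 = 1.3510e-04 /h
MTBF = 1 / λ_sys = 7400 h

7400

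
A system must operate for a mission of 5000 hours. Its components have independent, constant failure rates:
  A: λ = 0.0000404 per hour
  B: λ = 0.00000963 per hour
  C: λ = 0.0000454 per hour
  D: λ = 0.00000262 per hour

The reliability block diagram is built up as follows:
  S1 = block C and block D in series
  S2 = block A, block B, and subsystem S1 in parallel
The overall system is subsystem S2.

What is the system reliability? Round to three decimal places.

R(A) = exp(−0.0000404 × 5000) = 0.81709
R(B) = exp(−0.00000963 × 5000) = 0.95299
R(C) = exp(−0.0000454 × 5000) = 0.79692
R(D) = exp(−0.00000262 × 5000) = 0.98699
Series (C and D): 0.79692 × 0.98699 = 0.78655
Parallel (A, B, and [0.78655]): 1 − (1 − 0.81709)(1 − 0.95299)(1 − 0.78655) = 0.998

0.998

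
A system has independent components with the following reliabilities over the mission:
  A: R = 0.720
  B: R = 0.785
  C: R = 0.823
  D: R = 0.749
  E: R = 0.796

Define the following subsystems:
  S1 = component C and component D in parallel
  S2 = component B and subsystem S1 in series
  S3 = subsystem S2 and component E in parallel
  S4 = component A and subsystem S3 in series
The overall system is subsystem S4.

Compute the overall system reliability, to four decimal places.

0.6833

Parallel (C and D): 1 − (1 − 0.823000)(1 − 0.749000) = 0.955573
Series (B and [0.955573]): 0.785000 × 0.955573 = 0.750125
Parallel ([0.750125] and E): 1 − (1 − 0.750125)(1 − 0.796000) = 0.949026
Series (A and [0.949026]): 0.720000 × 0.949026 = 0.6833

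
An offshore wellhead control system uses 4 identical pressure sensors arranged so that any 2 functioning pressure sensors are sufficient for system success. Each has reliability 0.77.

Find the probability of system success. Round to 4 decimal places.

0.9597

R = Σ_{i=2}^{4} C(4,i) p^i (1−p)^{4−i} with p = 0.77
C(4,2)·0.77^2·0.23^2 = 0.188186
C(4,3)·0.77^3·0.23^1 = 0.420010
C(4,4)·0.77^4·0.23^0 = 0.351530
Sum = 0.9597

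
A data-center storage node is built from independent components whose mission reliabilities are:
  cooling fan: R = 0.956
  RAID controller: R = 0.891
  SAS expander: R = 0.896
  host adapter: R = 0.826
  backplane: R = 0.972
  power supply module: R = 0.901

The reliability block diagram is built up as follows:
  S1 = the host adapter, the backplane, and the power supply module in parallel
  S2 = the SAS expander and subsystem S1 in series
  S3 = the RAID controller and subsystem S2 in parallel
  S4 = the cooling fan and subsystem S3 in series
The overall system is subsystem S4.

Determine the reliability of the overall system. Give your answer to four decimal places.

Parallel (host adapter, backplane, and power supply module): 1 − (1 − 0.826000)(1 − 0.972000)(1 − 0.901000) = 0.999518
Series (SAS expander and [0.999518]): 0.896000 × 0.999518 = 0.895568
Parallel (RAID controller and [0.895568]): 1 − (1 − 0.891000)(1 − 0.895568) = 0.988617
Series (cooling fan and [0.988617]): 0.956000 × 0.988617 = 0.9451

0.9451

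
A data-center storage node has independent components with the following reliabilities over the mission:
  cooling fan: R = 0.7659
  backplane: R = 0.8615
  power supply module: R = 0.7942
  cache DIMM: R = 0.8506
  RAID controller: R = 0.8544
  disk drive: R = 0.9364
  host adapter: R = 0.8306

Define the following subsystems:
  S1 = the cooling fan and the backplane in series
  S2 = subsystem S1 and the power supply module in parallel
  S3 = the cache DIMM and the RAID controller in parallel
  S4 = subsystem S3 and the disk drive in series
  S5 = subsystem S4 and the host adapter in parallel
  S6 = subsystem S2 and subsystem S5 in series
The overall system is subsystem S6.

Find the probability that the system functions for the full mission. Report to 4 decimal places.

0.9168

Series (cooling fan and backplane): 0.765900 × 0.861500 = 0.659823
Parallel ([0.659823] and power supply module): 1 − (1 − 0.659823)(1 − 0.794200) = 0.929992
Parallel (cache DIMM and RAID controller): 1 − (1 − 0.850600)(1 − 0.854400) = 0.978247
Series ([0.978247] and disk drive): 0.978247 × 0.936400 = 0.916030
Parallel ([0.916030] and host adapter): 1 − (1 − 0.916030)(1 − 0.830600) = 0.985775
Series ([0.929992] and [0.985775]): 0.929992 × 0.985775 = 0.9168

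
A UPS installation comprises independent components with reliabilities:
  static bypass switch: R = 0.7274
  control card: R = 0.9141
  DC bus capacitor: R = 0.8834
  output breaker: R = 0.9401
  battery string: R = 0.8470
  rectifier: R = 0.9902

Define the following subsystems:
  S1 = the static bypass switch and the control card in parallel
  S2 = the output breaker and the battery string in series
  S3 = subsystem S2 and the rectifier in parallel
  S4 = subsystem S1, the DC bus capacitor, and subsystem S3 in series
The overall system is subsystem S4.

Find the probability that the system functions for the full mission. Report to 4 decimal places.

Parallel (static bypass switch and control card): 1 − (1 − 0.727400)(1 − 0.914100) = 0.976584
Series (output breaker and battery string): 0.940100 × 0.847000 = 0.796265
Parallel ([0.796265] and rectifier): 1 − (1 − 0.796265)(1 − 0.990200) = 0.998003
Series ([0.976584], DC bus capacitor, and [0.998003]): 0.976584 × 0.883400 × 0.998003 = 0.8610

0.8610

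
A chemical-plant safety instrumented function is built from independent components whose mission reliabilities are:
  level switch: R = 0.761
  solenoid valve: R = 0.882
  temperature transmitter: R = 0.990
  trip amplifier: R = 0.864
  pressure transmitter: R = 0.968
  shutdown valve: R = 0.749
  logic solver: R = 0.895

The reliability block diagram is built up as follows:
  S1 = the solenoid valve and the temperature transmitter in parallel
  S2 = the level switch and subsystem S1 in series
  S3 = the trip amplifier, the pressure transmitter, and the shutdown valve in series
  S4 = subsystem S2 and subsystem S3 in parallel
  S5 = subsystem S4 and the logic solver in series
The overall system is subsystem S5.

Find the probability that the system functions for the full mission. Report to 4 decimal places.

0.8148

Parallel (solenoid valve and temperature transmitter): 1 − (1 − 0.882000)(1 − 0.990000) = 0.998820
Series (level switch and [0.998820]): 0.761000 × 0.998820 = 0.760102
Series (trip amplifier, pressure transmitter, and shutdown valve): 0.864000 × 0.968000 × 0.749000 = 0.626428
Parallel ([0.760102] and [0.626428]): 1 − (1 − 0.760102)(1 − 0.626428) = 0.910381
Series ([0.910381] and logic solver): 0.910381 × 0.895000 = 0.8148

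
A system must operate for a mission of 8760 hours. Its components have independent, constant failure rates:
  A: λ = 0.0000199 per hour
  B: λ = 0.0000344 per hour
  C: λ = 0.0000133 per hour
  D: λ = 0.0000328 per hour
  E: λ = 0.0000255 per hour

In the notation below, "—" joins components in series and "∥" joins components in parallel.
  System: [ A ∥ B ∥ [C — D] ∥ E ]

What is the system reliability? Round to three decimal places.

R(A) = exp(−0.0000199 × 8760) = 0.84002
R(B) = exp(−0.0000344 × 8760) = 0.73982
R(C) = exp(−0.0000133 × 8760) = 0.89002
R(D) = exp(−0.0000328 × 8760) = 0.75027
R(E) = exp(−0.0000255 × 8760) = 0.79981
Series (C and D): 0.89002 × 0.75027 = 0.66776
Parallel (A, B, [0.66776], and E): 1 − (1 − 0.84002)(1 − 0.73982)(1 − 0.66776)(1 − 0.79981) = 0.997

0.997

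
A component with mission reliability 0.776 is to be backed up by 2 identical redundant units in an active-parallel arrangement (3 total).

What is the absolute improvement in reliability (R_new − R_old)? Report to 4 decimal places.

0.2128

R_before = 0.776
R_after = 1 − (1 − 0.776)^3 = 0.9888
ΔR = 0.9888 − 0.776 = 0.2128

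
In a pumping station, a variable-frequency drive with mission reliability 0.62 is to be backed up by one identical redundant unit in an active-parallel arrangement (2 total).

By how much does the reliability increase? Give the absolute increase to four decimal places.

R_before = 0.62
R_after = 1 − (1 − 0.62)^2 = 0.8556
ΔR = 0.8556 − 0.62 = 0.2356

0.2356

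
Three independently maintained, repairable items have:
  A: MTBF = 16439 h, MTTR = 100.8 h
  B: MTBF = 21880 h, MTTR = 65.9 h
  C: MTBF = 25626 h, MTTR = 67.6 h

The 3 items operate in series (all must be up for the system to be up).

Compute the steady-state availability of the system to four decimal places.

0.9883

A(A) = MTBF/(MTBF+MTTR) = 16439/(16439+100.8) = 0.993906
A(B) = MTBF/(MTBF+MTTR) = 21880/(21880+65.9) = 0.996997
A(C) = MTBF/(MTBF+MTTR) = 25626/(25626+67.6) = 0.997369
Series availability: 0.993906 × 0.996997 × 0.997369 = 0.9883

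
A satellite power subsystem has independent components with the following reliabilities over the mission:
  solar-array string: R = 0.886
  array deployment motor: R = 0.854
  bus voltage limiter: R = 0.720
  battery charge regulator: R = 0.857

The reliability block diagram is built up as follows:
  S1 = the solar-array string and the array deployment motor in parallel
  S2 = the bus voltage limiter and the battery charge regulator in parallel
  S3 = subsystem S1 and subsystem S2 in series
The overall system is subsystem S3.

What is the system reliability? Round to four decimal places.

Parallel (solar-array string and array deployment motor): 1 − (1 − 0.886000)(1 − 0.854000) = 0.983356
Parallel (bus voltage limiter and battery charge regulator): 1 − (1 − 0.720000)(1 − 0.857000) = 0.959960
Series ([0.983356] and [0.959960]): 0.983356 × 0.959960 = 0.9440

0.9440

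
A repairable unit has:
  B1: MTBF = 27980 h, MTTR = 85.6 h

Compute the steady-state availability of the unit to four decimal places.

0.9970

A(B1) = MTBF/(MTBF+MTTR) = 27980/(27980+85.6) = 0.9970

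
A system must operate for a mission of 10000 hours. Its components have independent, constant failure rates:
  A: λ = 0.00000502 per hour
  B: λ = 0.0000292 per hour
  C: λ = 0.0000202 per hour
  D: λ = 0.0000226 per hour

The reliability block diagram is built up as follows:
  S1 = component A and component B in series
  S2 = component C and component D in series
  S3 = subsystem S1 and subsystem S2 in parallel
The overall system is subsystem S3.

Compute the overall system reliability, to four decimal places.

R(A) = exp(−0.00000502 × 10000) = 0.951039
R(B) = exp(−0.0000292 × 10000) = 0.746769
R(C) = exp(−0.0000202 × 10000) = 0.817095
R(D) = exp(−0.0000226 × 10000) = 0.797718
Series (A and B): 0.951039 × 0.746769 = 0.710206
Series (C and D): 0.817095 × 0.797718 = 0.651811
Parallel ([0.710206] and [0.651811]): 1 − (1 − 0.710206)(1 − 0.651811) = 0.8991

0.8991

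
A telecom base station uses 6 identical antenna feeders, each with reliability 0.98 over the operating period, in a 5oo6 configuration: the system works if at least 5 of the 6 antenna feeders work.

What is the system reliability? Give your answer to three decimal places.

R = Σ_{i=5}^{6} C(6,i) p^i (1−p)^{6−i} with p = 0.98
C(6,5)·0.98^5·0.02^1 = 0.10847
C(6,6)·0.98^6·0.02^0 = 0.88584
Sum = 0.994

0.994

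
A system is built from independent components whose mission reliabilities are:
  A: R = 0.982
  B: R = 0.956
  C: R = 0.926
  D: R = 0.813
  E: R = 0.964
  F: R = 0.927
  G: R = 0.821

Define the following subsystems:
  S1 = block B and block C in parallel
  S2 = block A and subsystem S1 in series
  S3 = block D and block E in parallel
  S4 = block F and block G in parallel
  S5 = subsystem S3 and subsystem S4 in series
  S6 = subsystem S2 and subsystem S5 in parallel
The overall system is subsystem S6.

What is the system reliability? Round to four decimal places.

0.9996

Parallel (B and C): 1 − (1 − 0.956000)(1 − 0.926000) = 0.996744
Series (A and [0.996744]): 0.982000 × 0.996744 = 0.978803
Parallel (D and E): 1 − (1 − 0.813000)(1 − 0.964000) = 0.993268
Parallel (F and G): 1 − (1 − 0.927000)(1 − 0.821000) = 0.986933
Series ([0.993268] and [0.986933]): 0.993268 × 0.986933 = 0.980289
Parallel ([0.978803] and [0.980289]): 1 − (1 − 0.978803)(1 − 0.980289) = 0.9996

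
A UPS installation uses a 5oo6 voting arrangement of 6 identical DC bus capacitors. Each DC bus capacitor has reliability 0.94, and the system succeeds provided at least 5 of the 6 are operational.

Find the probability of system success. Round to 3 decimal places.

0.954

R = Σ_{i=5}^{6} C(6,i) p^i (1−p)^{6−i} with p = 0.94
C(6,5)·0.94^5·0.06^1 = 0.26421
C(6,6)·0.94^6·0.06^0 = 0.68987
Sum = 0.954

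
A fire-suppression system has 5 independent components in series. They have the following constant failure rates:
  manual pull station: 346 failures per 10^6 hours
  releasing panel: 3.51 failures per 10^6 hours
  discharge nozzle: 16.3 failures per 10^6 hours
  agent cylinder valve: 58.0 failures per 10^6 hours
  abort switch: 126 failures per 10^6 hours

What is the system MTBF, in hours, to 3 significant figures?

Series of exponential components: λ_sys = Σ λ_i
λ_sys = 0.000346 + 0.00000351 + 0.0000163 + 0.0000580 + 0.000126 = 5.4981e-04 /h
MTBF = 1 / λ_sys = 1820 h

1820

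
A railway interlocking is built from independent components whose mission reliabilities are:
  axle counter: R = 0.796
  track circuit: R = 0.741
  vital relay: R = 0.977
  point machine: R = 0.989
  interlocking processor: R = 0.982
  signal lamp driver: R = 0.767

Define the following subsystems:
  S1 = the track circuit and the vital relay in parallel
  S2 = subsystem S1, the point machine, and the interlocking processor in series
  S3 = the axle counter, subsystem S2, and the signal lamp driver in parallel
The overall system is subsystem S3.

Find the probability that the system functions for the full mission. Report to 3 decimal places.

Parallel (track circuit and vital relay): 1 − (1 − 0.74100)(1 − 0.97700) = 0.99404
Series ([0.99404], point machine, and interlocking processor): 0.99404 × 0.98900 × 0.98200 = 0.96541
Parallel (axle counter, [0.96541], and signal lamp driver): 1 − (1 − 0.79600)(1 − 0.96541)(1 − 0.76700) = 0.998

0.998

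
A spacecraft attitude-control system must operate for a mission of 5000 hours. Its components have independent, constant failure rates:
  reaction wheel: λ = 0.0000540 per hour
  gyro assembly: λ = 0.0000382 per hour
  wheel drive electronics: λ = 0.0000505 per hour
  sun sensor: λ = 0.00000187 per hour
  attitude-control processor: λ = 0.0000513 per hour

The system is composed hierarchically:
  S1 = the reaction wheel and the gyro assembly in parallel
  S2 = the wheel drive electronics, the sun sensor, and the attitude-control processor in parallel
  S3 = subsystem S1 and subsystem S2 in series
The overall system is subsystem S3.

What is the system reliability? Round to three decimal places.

0.958

R(reaction wheel) = exp(−0.0000540 × 5000) = 0.76338
R(gyro assembly) = exp(−0.0000382 × 5000) = 0.82613
R(wheel drive electronics) = exp(−0.0000505 × 5000) = 0.77686
R(sun sensor) = exp(−0.00000187 × 5000) = 0.99069
R(attitude-control processor) = exp(−0.0000513 × 5000) = 0.77375
Parallel (reaction wheel and gyro assembly): 1 − (1 − 0.76338)(1 − 0.82613) = 0.95886
Parallel (wheel drive electronics, sun sensor, and attitude-control processor): 1 − (1 − 0.77686)(1 − 0.99069)(1 − 0.77375) = 0.99953
Series ([0.95886] and [0.99953]): 0.95886 × 0.99953 = 0.958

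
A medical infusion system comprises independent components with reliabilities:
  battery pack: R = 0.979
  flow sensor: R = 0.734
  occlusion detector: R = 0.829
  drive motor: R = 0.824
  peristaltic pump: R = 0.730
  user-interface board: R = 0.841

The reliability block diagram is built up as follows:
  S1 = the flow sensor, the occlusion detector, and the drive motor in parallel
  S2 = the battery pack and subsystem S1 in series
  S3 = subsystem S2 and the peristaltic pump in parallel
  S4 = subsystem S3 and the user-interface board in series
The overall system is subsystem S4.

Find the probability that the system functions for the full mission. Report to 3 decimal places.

0.834

Parallel (flow sensor, occlusion detector, and drive motor): 1 − (1 − 0.73400)(1 − 0.82900)(1 − 0.82400) = 0.99199
Series (battery pack and [0.99199]): 0.97900 × 0.99199 = 0.97116
Parallel ([0.97116] and peristaltic pump): 1 − (1 − 0.97116)(1 − 0.73000) = 0.99221
Series ([0.99221] and user-interface board): 0.99221 × 0.84100 = 0.834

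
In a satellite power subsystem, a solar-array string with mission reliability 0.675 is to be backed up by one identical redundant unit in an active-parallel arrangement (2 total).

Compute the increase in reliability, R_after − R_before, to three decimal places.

0.219

R_before = 0.675
R_after = 1 − (1 − 0.675)^2 = 0.894
ΔR = 0.894 − 0.675 = 0.219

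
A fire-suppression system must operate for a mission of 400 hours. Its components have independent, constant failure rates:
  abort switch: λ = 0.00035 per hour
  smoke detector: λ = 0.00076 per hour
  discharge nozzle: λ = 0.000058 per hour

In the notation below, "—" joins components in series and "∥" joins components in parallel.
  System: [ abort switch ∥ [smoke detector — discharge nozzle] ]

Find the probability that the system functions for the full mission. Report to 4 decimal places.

R(abort switch) = exp(−0.00035 × 400) = 0.869358
R(smoke detector) = exp(−0.00076 × 400) = 0.737861
R(discharge nozzle) = exp(−0.000058 × 400) = 0.977067
Series (smoke detector and discharge nozzle): 0.737861 × 0.977067 = 0.720940
Parallel (abort switch and [0.720940]): 1 − (1 − 0.869358)(1 − 0.720940) = 0.9635

0.9635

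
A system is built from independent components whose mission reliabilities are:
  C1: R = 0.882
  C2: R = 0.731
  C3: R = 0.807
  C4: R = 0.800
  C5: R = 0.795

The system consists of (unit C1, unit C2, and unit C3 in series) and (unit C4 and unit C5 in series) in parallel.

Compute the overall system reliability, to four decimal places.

Series (C1, C2, and C3): 0.882000 × 0.731000 × 0.807000 = 0.520307
Series (C4 and C5): 0.800000 × 0.795000 = 0.636000
Parallel ([0.520307] and [0.636000]): 1 − (1 − 0.520307)(1 − 0.636000) = 0.8254

0.8254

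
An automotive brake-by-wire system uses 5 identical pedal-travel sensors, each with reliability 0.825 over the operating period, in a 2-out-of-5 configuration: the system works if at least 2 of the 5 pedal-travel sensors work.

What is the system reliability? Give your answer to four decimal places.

0.9960

R = Σ_{i=2}^{5} C(5,i) p^i (1−p)^{5−i} with p = 0.825
C(5,2)·0.825^2·0.175^3 = 0.036477
C(5,3)·0.825^3·0.175^2 = 0.171964
C(5,4)·0.825^4·0.175^1 = 0.405344
C(5,5)·0.825^5·0.175^0 = 0.382182
Sum = 0.9960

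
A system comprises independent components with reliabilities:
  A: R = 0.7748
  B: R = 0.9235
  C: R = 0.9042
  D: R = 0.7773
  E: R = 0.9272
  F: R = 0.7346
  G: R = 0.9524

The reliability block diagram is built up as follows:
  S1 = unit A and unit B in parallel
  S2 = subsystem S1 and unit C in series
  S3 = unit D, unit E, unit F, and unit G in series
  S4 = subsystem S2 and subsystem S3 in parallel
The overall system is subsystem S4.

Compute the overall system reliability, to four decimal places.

0.9448

Parallel (A and B): 1 − (1 − 0.774800)(1 − 0.923500) = 0.982772
Series ([0.982772] and C): 0.982772 × 0.904200 = 0.888622
Series (D, E, F, and G): 0.777300 × 0.927200 × 0.734600 × 0.952400 = 0.504234
Parallel ([0.888622] and [0.504234]): 1 − (1 − 0.888622)(1 − 0.504234) = 0.9448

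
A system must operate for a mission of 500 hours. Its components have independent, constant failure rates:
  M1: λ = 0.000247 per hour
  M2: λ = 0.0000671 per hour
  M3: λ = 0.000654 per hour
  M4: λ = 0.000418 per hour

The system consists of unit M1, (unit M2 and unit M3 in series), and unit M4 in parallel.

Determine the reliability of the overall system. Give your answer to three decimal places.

R(M1) = exp(−0.000247 × 500) = 0.88382
R(M2) = exp(−0.0000671 × 500) = 0.96701
R(M3) = exp(−0.000654 × 500) = 0.72108
R(M4) = exp(−0.000418 × 500) = 0.81140
Series (M2 and M3): 0.96701 × 0.72108 = 0.69729
Parallel (M1, [0.69729], and M4): 1 − (1 − 0.88382)(1 − 0.69729)(1 − 0.81140) = 0.993

0.993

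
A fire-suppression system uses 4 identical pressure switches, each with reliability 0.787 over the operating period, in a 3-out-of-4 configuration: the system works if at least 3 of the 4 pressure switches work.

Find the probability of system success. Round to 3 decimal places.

R = Σ_{i=3}^{4} C(4,i) p^i (1−p)^{4−i} with p = 0.787
C(4,3)·0.787^3·0.213^1 = 0.41530
C(4,4)·0.787^4·0.213^0 = 0.38362
Sum = 0.799

0.799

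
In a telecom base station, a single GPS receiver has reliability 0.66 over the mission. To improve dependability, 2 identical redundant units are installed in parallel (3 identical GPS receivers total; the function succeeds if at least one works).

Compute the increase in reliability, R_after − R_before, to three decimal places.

R_before = 0.66
R_after = 1 − (1 − 0.66)^3 = 0.961
ΔR = 0.961 − 0.66 = 0.301

0.301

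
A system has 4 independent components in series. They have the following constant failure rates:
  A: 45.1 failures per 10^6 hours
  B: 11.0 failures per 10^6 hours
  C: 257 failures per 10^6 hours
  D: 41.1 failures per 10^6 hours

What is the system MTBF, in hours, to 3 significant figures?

2820

Series of exponential components: λ_sys = Σ λ_i
λ_sys = 0.0000451 + 0.0000110 + 0.000257 + 0.0000411 = 3.5420e-04 /h
MTBF = 1 / λ_sys = 2820 h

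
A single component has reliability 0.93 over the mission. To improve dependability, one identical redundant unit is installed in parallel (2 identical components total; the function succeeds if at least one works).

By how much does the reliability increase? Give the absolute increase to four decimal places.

0.0651

R_before = 0.93
R_after = 1 − (1 − 0.93)^2 = 0.9951
ΔR = 0.9951 − 0.93 = 0.0651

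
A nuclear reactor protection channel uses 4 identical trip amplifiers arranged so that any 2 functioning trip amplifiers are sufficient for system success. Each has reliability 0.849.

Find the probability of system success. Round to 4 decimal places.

R = Σ_{i=2}^{4} C(4,i) p^i (1−p)^{4−i} with p = 0.849
C(4,2)·0.849^2·0.151^2 = 0.098610
C(4,3)·0.849^3·0.151^1 = 0.369624
C(4,4)·0.849^4·0.151^0 = 0.519554
Sum = 0.9878

0.9878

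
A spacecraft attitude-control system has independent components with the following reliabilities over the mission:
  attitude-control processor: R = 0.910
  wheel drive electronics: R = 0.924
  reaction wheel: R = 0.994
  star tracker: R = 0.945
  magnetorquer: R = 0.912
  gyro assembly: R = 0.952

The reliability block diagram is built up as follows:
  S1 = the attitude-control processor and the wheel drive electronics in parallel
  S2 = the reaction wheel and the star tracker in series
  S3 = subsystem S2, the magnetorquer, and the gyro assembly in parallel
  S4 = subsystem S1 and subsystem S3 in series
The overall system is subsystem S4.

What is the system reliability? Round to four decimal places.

0.9929

Parallel (attitude-control processor and wheel drive electronics): 1 − (1 − 0.910000)(1 − 0.924000) = 0.993160
Series (reaction wheel and star tracker): 0.994000 × 0.945000 = 0.939330
Parallel ([0.939330], magnetorquer, and gyro assembly): 1 − (1 − 0.939330)(1 − 0.912000)(1 − 0.952000) = 0.999744
Series ([0.993160] and [0.999744]): 0.993160 × 0.999744 = 0.9929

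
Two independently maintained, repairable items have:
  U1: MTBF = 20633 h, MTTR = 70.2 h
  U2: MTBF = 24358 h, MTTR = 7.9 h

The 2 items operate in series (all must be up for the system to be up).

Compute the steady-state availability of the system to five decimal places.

A(U1) = MTBF/(MTBF+MTTR) = 20633/(20633+70.2) = 0.996609
A(U2) = MTBF/(MTBF+MTTR) = 24358/(24358+7.9) = 0.999676
Series availability: 0.996609 × 0.999676 = 0.99629

0.99629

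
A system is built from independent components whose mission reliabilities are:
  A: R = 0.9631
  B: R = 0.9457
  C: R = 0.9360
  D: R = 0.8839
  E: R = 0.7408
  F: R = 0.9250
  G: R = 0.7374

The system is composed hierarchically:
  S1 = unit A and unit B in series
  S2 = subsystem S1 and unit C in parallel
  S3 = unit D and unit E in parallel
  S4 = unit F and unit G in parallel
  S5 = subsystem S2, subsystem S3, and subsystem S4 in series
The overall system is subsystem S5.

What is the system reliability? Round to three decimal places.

0.945

Series (A and B): 0.96310 × 0.94570 = 0.91080
Parallel ([0.91080] and C): 1 − (1 − 0.91080)(1 − 0.93600) = 0.99429
Parallel (D and E): 1 − (1 − 0.88390)(1 − 0.74080) = 0.96991
Parallel (F and G): 1 − (1 − 0.92500)(1 − 0.73740) = 0.98031
Series ([0.99429], [0.96991], and [0.98031]): 0.99429 × 0.96991 × 0.98031 = 0.945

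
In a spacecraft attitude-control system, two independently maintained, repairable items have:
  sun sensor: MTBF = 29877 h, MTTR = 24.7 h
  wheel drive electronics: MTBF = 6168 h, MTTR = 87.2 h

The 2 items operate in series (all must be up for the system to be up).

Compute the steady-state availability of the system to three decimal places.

A(sun sensor) = MTBF/(MTBF+MTTR) = 29877/(29877+24.7) = 0.999174
A(wheel drive electronics) = MTBF/(MTBF+MTTR) = 6168/(6168+87.2) = 0.986060
Series availability: 0.999174 × 0.986060 = 0.985

0.985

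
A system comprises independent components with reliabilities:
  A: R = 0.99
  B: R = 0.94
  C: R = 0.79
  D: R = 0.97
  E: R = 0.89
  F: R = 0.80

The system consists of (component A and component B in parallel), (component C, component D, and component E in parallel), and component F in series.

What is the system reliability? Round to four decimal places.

Parallel (A and B): 1 − (1 − 0.990000)(1 − 0.940000) = 0.999400
Parallel (C, D, and E): 1 − (1 − 0.790000)(1 − 0.970000)(1 − 0.890000) = 0.999307
Series ([0.999400], [0.999307], and F): 0.999400 × 0.999307 × 0.800000 = 0.7990

0.7990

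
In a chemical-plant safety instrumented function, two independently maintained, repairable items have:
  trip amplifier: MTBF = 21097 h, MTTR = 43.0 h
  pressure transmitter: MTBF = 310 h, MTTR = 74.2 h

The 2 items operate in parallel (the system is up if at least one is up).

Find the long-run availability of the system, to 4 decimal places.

0.9996

A(trip amplifier) = MTBF/(MTBF+MTTR) = 21097/(21097+43.0) = 0.997966
A(pressure transmitter) = MTBF/(MTBF+MTTR) = 310/(310+74.2) = 0.806871
Parallel availability: 1 − (1 − 0.997966)(1 − 0.806871) = 0.9996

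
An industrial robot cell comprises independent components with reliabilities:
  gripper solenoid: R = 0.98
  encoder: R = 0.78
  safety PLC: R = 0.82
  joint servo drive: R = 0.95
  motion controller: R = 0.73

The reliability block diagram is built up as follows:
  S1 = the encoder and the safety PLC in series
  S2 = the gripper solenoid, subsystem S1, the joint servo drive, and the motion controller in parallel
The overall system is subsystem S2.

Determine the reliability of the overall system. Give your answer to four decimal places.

0.9999

Series (encoder and safety PLC): 0.780000 × 0.820000 = 0.639600
Parallel (gripper solenoid, [0.639600], joint servo drive, and motion controller): 1 − (1 − 0.980000)(1 − 0.639600)(1 − 0.950000)(1 − 0.730000) = 0.9999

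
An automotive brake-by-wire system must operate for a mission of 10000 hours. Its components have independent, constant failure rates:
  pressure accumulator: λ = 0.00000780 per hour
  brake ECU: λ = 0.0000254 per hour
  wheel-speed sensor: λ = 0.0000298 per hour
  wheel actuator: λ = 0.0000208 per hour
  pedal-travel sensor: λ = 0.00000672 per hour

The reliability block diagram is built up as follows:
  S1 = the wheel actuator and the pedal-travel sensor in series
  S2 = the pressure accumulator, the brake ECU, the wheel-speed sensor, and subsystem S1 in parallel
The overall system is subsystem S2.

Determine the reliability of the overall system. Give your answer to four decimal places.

0.9990

R(pressure accumulator) = exp(−0.00000780 × 10000) = 0.924964
R(brake ECU) = exp(−0.0000254 × 10000) = 0.775692
R(wheel-speed sensor) = exp(−0.0000298 × 10000) = 0.742301
R(wheel actuator) = exp(−0.0000208 × 10000) = 0.812207
R(pedal-travel sensor) = exp(−0.00000672 × 10000) = 0.935008
Series (wheel actuator and pedal-travel sensor): 0.812207 × 0.935008 = 0.759420
Parallel (pressure accumulator, brake ECU, wheel-speed sensor, and [0.759420]): 1 − (1 − 0.924964)(1 − 0.775692)(1 − 0.742301)(1 − 0.759420) = 0.9990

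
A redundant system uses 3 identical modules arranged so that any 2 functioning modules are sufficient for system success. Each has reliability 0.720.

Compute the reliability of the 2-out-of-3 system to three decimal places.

R = Σ_{i=2}^{3} C(3,i) p^i (1−p)^{3−i} with p = 0.720
C(3,2)·0.720^2·0.280^1 = 0.43546
C(3,3)·0.720^3·0.280^0 = 0.37325
Sum = 0.809

0.809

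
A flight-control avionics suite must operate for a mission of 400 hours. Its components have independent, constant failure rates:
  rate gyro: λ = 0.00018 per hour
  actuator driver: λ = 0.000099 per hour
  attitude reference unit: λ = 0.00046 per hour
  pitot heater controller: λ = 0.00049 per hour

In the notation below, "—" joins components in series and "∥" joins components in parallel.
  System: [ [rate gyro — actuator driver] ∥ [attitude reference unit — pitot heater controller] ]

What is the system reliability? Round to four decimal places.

R(rate gyro) = exp(−0.00018 × 400) = 0.930531
R(actuator driver) = exp(−0.000099 × 400) = 0.961174
R(attitude reference unit) = exp(−0.00046 × 400) = 0.831936
R(pitot heater controller) = exp(−0.00049 × 400) = 0.822012
Series (rate gyro and actuator driver): 0.930531 × 0.961174 = 0.894402
Series (attitude reference unit and pitot heater controller): 0.831936 × 0.822012 = 0.683861
Parallel ([0.894402] and [0.683861]): 1 − (1 − 0.894402)(1 − 0.683861) = 0.9666

0.9666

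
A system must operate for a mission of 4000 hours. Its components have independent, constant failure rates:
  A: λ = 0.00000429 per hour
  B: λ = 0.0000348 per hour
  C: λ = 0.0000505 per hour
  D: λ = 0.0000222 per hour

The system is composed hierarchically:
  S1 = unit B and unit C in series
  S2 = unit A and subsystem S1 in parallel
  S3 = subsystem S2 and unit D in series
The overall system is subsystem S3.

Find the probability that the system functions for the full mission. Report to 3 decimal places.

R(A) = exp(−0.00000429 × 4000) = 0.98299
R(B) = exp(−0.0000348 × 4000) = 0.87005
R(C) = exp(−0.0000505 × 4000) = 0.81709
R(D) = exp(−0.0000222 × 4000) = 0.91503
Series (B and C): 0.87005 × 0.81709 = 0.71091
Parallel (A and [0.71091]): 1 − (1 − 0.98299)(1 − 0.71091) = 0.99508
Series ([0.99508] and D): 0.99508 × 0.91503 = 0.911

0.911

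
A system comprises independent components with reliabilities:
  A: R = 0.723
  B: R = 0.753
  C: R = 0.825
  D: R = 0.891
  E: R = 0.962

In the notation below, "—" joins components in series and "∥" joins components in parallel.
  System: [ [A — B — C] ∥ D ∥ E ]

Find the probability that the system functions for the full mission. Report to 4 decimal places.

Series (A, B, and C): 0.723000 × 0.753000 × 0.825000 = 0.449146
Parallel ([0.449146], D, and E): 1 − (1 − 0.449146)(1 − 0.891000)(1 − 0.962000) = 0.9977

0.9977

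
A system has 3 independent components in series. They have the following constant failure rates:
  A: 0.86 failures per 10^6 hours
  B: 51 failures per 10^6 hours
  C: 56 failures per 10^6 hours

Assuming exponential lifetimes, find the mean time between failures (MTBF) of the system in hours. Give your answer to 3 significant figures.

Series of exponential components: λ_sys = Σ λ_i
λ_sys = 0.00000086 + 0.000051 + 0.000056 = 1.0786e-04 /h
MTBF = 1 / λ_sys = 9270 h

9270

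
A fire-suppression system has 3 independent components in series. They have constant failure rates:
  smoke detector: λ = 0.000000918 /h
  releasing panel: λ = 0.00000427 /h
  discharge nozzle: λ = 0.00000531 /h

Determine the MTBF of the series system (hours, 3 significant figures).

Series of exponential components: λ_sys = Σ λ_i
λ_sys = 0.000000918 + 0.00000427 + 0.00000531 = 1.0498e-05 /h
MTBF = 1 / λ_sys = 95300 h

95300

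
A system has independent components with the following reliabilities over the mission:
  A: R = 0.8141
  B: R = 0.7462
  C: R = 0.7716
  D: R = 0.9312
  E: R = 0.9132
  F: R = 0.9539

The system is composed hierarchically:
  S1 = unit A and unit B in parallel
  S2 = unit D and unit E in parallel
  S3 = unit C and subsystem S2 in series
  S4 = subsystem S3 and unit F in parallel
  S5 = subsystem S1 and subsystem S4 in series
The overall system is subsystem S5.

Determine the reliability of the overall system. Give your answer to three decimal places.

Parallel (A and B): 1 − (1 − 0.81410)(1 − 0.74620) = 0.95282
Parallel (D and E): 1 − (1 − 0.93120)(1 − 0.91320) = 0.99403
Series (C and [0.99403]): 0.77160 × 0.99403 = 0.76699
Parallel ([0.76699] and F): 1 − (1 − 0.76699)(1 − 0.95390) = 0.98926
Series ([0.95282] and [0.98926]): 0.95282 × 0.98926 = 0.943

0.943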